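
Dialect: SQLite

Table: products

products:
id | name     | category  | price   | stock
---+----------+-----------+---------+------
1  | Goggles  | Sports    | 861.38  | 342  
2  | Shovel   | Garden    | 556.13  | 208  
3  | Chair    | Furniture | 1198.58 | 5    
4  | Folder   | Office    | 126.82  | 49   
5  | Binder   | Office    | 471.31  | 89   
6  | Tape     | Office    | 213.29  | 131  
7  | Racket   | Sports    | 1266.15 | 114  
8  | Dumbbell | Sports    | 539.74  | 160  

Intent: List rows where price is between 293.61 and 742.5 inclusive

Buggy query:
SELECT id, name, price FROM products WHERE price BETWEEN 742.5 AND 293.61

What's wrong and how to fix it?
Bug: The bounds are reversed; BETWEEN a AND b requires a <= b to match anything

Fix: Swap the bounds so the smaller value comes first

Corrected query:
SELECT id, name, price FROM products WHERE price BETWEEN 293.61 AND 742.5

Result:
id | name     | price 
---+----------+-------
2  | Shovel   | 556.13
5  | Binder   | 471.31
8  | Dumbbell | 539.74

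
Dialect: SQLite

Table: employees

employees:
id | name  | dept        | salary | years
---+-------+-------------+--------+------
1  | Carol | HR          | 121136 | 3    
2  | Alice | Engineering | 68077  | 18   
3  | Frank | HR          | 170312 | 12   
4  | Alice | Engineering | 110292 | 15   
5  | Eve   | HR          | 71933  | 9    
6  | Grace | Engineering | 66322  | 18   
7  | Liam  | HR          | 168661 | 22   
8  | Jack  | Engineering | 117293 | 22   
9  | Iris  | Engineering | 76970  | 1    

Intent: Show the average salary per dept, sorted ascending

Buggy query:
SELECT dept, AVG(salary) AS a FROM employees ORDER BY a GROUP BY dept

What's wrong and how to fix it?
Bug: ORDER BY appears before GROUP BY; SQL clause order requires GROUP BY first

Fix: Reorder: SELECT … FROM … GROUP BY … ORDER BY …

Corrected query:
SELECT dept, AVG(salary) AS a FROM employees GROUP BY dept ORDER BY a

Result:
dept        | a       
------------+---------
Engineering | 87790.8 
HR          | 133010.5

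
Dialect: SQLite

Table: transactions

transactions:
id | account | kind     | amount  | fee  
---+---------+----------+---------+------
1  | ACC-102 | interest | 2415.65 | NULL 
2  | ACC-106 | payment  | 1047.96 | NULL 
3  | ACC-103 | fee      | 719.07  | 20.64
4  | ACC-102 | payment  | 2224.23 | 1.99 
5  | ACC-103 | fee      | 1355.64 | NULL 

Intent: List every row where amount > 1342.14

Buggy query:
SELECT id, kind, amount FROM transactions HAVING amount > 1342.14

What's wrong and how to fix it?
Bug: This is a non-aggregate query (no GROUP BY, no aggregates), so in SQLite the HAVING clause is invalid here; a row-level condition belongs in WHERE

Fix: Use WHERE for row-level filtering

Corrected query:
SELECT id, kind, amount FROM transactions WHERE amount > 1342.14

Result:
id | kind     | amount 
---+----------+--------
1  | interest | 2415.65
4  | payment  | 2224.23
5  | fee      | 1355.64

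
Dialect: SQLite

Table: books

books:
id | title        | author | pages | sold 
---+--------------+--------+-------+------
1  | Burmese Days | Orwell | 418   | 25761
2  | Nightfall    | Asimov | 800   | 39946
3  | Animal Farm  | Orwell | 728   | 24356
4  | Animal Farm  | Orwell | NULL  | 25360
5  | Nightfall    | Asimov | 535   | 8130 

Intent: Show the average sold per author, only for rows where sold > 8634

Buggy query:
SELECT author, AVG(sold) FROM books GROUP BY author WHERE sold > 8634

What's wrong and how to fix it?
Bug: WHERE cannot follow GROUP BY

Fix: Place WHERE between FROM and GROUP BY

Corrected query:
SELECT author, AVG(sold) FROM books WHERE sold > 8634 GROUP BY author

Result:
author | AVG(sold)
-------+----------
Asimov | 39946    
Orwell | 25159    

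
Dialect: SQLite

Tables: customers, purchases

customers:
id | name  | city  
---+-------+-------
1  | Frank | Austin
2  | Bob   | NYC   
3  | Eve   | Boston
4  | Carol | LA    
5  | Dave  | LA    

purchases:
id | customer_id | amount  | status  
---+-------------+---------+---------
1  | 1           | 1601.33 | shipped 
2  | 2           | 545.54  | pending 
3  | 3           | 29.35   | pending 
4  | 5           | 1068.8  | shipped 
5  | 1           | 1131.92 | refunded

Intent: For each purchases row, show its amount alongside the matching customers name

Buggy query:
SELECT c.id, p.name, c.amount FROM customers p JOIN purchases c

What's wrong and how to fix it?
Bug: Missing join condition: each purchases row is matched to all customers rows instead of just its own

Fix: Specify the join condition linking the foreign key to the parent id

Corrected query:
SELECT c.id, p.name, c.amount FROM customers p JOIN purchases c ON c.customer_id = p.id

Result:
id | name  | amount 
---+-------+--------
1  | Frank | 1601.33
2  | Bob   | 545.54 
3  | Eve   | 29.35  
4  | Dave  | 1068.8 
5  | Frank | 1131.92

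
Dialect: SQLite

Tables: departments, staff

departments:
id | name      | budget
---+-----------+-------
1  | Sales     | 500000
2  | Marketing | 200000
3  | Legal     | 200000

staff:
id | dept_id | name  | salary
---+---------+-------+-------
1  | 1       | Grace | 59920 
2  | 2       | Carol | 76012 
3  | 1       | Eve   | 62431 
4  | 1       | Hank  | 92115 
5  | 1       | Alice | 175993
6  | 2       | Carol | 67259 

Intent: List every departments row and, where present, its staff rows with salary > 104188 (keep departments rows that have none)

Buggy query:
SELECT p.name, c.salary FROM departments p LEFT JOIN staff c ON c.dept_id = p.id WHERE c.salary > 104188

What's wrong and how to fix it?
Bug: A WHERE condition on the right-hand table after LEFT JOIN drops unmatched parents

Fix: Put 'c.salary > 104188' in the JOIN's ON clause instead of WHERE

Corrected query:
SELECT p.name, c.salary FROM departments p LEFT JOIN staff c ON c.dept_id = p.id AND c.salary > 104188

Result:
name      | salary
----------+-------
Sales     | 175993
Marketing | NULL  
Legal     | NULL  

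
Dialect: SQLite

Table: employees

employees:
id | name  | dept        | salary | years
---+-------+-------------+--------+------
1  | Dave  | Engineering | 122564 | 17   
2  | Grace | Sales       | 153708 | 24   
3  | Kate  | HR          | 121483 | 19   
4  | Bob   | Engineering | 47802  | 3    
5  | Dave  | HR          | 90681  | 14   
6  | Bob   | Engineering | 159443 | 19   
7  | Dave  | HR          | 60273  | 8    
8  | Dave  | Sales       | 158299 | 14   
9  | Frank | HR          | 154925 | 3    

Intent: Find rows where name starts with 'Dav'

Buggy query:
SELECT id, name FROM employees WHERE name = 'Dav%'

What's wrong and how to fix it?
Bug: '=' compares the literal string including the % character; pattern matching needs LIKE

Fix: Use LIKE for wildcard pattern matching

Corrected query:
SELECT id, name FROM employees WHERE name LIKE 'Dav%'

Result:
id | name
---+-----
1  | Dave
5  | Dave
7  | Dave
8  | Dave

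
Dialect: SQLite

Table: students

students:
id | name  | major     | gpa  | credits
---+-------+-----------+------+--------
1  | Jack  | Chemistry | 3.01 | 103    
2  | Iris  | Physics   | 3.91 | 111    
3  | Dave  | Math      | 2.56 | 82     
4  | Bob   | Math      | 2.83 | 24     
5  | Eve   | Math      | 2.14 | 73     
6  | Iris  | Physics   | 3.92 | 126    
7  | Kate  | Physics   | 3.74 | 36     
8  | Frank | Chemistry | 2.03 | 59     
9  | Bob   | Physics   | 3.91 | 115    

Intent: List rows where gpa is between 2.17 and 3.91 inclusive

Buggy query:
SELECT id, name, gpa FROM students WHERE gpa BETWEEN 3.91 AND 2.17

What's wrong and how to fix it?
Bug: BETWEEN expects the lower bound first; with 3.91 AND 2.17 the range is empty

Fix: Swap the bounds so the smaller value comes first

Corrected query:
SELECT id, name, gpa FROM students WHERE gpa BETWEEN 2.17 AND 3.91

Result:
id | name | gpa 
---+------+-----
1  | Jack | 3.01
2  | Iris | 3.91
3  | Dave | 2.56
4  | Bob  | 2.83
7  | Kate | 3.74
9  | Bob  | 3.91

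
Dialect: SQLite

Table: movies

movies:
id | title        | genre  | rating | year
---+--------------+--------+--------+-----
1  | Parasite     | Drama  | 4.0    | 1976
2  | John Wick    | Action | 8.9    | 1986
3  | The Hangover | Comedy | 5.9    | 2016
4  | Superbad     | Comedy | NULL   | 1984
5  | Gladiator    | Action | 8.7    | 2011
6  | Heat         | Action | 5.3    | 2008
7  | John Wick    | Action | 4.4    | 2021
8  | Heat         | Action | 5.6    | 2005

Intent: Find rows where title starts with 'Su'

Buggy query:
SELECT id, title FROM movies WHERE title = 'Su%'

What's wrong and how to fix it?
Bug: Wildcards only work with LIKE; '=' treats '%' as a literal character

Fix: Replace '=' with LIKE so 'Su%' is treated as a pattern

Corrected query:
SELECT id, title FROM movies WHERE title LIKE 'Su%'

Result:
id | title   
---+---------
4  | Superbad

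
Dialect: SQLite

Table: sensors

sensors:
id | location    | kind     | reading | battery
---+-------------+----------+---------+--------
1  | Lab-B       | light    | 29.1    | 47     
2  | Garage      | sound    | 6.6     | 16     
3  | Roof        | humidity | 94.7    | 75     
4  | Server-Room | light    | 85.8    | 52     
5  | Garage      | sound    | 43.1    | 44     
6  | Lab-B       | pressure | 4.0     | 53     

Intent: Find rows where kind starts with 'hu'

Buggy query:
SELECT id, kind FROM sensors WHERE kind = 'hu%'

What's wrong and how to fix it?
Bug: '=' compares the literal string including the % character; pattern matching needs LIKE

Fix: Use LIKE for wildcard pattern matching

Corrected query:
SELECT id, kind FROM sensors WHERE kind LIKE 'hu%'

Result:
id | kind    
---+---------
3  | humidity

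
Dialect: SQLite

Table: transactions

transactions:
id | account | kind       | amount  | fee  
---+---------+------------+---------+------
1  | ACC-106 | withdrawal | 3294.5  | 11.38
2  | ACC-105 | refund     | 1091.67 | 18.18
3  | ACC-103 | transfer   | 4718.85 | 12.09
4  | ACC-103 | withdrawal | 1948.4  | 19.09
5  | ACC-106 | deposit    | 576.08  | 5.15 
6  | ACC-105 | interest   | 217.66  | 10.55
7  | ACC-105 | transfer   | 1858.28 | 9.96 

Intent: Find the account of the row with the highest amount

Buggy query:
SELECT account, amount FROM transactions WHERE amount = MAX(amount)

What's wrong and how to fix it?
Bug: MAX(amount) is an aggregate and cannot be used directly in WHERE

Fix: Use a subquery: WHERE amount = (SELECT MAX(amount) FROM transactions)

Corrected query:
SELECT account, amount FROM transactions WHERE amount = (SELECT MAX(amount) FROM transactions)

Result:
account | amount 
--------+--------
ACC-103 | 4718.85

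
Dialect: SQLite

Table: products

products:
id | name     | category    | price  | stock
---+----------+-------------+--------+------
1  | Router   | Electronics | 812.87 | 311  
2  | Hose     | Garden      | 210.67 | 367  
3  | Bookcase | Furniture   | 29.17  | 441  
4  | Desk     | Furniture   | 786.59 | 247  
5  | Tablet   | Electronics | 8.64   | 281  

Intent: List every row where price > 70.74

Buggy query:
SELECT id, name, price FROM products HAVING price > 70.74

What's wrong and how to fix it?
Bug: This is a non-aggregate query (no GROUP BY, no aggregates), so in SQLite the HAVING clause is invalid here; a row-level condition belongs in WHERE

Fix: Replace HAVING with WHERE since the condition applies to individual rows

Corrected query:
SELECT id, name, price FROM products WHERE price > 70.74

Result:
id | name   | price 
---+--------+-------
1  | Router | 812.87
2  | Hose   | 210.67
4  | Desk   | 786.59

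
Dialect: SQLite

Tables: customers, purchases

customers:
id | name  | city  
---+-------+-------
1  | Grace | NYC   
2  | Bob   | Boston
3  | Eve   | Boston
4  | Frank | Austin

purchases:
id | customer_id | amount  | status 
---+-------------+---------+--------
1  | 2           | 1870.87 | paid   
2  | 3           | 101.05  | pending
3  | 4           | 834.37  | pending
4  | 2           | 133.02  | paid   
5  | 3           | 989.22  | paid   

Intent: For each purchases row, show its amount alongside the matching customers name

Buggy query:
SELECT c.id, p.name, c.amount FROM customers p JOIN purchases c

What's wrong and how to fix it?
Bug: Missing join condition: each purchases row is matched to all customers rows instead of just its own

Fix: Add ON c.customer_id = p.id to the JOIN

Corrected query:
SELECT c.id, p.name, c.amount FROM customers p JOIN purchases c ON c.customer_id = p.id

Result:
id | name  | amount 
---+-------+--------
1  | Bob   | 1870.87
2  | Eve   | 101.05 
3  | Frank | 834.37 
4  | Bob   | 133.02 
5  | Eve   | 989.22 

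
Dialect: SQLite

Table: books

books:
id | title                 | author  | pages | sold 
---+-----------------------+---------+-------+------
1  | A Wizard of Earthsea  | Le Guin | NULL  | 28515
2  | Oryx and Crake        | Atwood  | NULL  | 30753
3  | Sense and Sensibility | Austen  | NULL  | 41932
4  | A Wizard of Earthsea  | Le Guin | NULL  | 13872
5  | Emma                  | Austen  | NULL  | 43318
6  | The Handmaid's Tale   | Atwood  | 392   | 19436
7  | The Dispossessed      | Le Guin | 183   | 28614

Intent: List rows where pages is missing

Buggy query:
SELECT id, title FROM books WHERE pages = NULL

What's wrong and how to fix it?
Bug: Comparing to NULL with '=' never matches; NULL = NULL is unknown, not true

Fix: Use IS NULL to test for NULL

Corrected query:
SELECT id, title FROM books WHERE pages IS NULL

Result:
id | title                
---+----------------------
1  | A Wizard of Earthsea 
2  | Oryx and Crake       
3  | Sense and Sensibility
4  | A Wizard of Earthsea 
5  | Emma                 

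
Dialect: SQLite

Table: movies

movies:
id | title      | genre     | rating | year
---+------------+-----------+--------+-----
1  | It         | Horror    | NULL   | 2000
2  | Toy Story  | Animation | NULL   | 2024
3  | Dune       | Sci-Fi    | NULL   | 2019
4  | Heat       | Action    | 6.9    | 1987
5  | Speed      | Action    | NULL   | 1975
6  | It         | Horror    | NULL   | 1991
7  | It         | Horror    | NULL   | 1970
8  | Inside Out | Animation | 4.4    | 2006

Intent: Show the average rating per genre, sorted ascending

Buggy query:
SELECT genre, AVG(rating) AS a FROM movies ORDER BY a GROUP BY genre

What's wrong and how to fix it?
Bug: GROUP BY must precede ORDER BY

Fix: Reorder: SELECT … FROM … GROUP BY … ORDER BY …

Corrected query:
SELECT genre, AVG(rating) AS a FROM movies GROUP BY genre ORDER BY a

Result:
genre     | a   
----------+-----
Horror    | NULL
Sci-Fi    | NULL
Animation | 4.4 
Action    | 6.9 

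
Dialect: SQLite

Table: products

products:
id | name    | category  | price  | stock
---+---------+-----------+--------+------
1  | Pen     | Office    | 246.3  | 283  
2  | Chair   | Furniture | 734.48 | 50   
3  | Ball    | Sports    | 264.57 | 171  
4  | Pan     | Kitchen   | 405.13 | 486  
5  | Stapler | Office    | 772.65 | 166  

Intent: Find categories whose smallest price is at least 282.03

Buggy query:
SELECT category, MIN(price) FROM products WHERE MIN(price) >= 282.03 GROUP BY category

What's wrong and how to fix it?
Bug: Aggregates like MIN are computed per group after WHERE runs

Fix: Use HAVING for the per-group MIN condition

Corrected query:
SELECT category, MIN(price) FROM products GROUP BY category HAVING MIN(price) >= 282.03

Result:
category  | MIN(price)
----------+-----------
Furniture | 734.48    
Kitchen   | 405.13    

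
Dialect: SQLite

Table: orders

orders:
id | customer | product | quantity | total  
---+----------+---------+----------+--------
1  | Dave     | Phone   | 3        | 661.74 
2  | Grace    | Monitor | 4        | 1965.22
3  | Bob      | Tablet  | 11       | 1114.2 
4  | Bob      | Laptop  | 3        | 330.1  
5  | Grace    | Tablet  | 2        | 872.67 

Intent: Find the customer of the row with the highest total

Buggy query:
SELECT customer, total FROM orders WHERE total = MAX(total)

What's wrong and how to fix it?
Bug: MAX(total) is an aggregate and cannot be used directly in WHERE

Fix: Use a subquery: WHERE total = (SELECT MAX(total) FROM orders)

Corrected query:
SELECT customer, total FROM orders WHERE total = (SELECT MAX(total) FROM orders)

Result:
customer | total  
---------+--------
Grace    | 1965.22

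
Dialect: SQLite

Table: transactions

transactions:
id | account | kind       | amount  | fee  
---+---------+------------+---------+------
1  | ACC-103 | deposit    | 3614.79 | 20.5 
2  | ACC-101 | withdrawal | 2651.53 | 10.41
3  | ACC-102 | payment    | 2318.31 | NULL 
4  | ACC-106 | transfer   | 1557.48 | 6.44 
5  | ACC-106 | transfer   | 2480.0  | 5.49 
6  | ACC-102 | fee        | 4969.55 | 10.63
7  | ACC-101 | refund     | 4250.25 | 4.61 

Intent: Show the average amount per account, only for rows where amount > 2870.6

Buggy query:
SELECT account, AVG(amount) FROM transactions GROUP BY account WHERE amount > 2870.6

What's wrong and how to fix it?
Bug: Row-level WHERE must come before GROUP BY in the clause order

Fix: Move the WHERE clause before GROUP BY

Corrected query:
SELECT account, AVG(amount) FROM transactions WHERE amount > 2870.6 GROUP BY account

Result:
account | AVG(amount)
--------+------------
ACC-101 | 4250.25    
ACC-102 | 4969.55    
ACC-103 | 3614.79    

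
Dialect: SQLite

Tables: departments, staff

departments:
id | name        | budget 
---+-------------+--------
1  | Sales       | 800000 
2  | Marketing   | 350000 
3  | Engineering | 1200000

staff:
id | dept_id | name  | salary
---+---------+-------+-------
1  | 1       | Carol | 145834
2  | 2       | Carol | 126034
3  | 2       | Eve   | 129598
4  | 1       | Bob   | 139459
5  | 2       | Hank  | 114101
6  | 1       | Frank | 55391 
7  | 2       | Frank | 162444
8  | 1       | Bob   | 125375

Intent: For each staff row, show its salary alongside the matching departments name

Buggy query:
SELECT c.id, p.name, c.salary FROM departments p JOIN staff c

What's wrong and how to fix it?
Bug: JOIN with no ON clause produces a cartesian product; every staff row pairs with every departments row

Fix: Specify the join condition linking the foreign key to the parent id

Corrected query:
SELECT c.id, p.name, c.salary FROM departments p JOIN staff c ON c.dept_id = p.id

Result:
id | name      | salary
---+-----------+-------
1  | Sales     | 145834
2  | Marketing | 126034
3  | Marketing | 129598
4  | Sales     | 139459
5  | Marketing | 114101
6  | Sales     | 55391 
7  | Marketing | 162444
8  | Sales     | 125375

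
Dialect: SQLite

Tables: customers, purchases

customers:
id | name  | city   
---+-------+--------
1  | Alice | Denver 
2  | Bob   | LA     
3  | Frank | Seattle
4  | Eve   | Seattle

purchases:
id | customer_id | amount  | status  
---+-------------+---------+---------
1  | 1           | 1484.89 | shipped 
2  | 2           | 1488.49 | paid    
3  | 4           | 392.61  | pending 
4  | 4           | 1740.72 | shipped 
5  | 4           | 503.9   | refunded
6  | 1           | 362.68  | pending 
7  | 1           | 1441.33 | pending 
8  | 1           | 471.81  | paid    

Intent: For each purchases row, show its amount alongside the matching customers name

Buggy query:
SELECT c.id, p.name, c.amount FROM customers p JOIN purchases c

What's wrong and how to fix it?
Bug: JOIN with no ON clause produces a cartesian product; every purchases row pairs with every customers row

Fix: Add ON c.customer_id = p.id to the JOIN

Corrected query:
SELECT c.id, p.name, c.amount FROM customers p JOIN purchases c ON c.customer_id = p.id

Result:
id | name  | amount 
---+-------+--------
1  | Alice | 1484.89
2  | Bob   | 1488.49
3  | Eve   | 392.61 
4  | Eve   | 1740.72
5  | Eve   | 503.9  
6  | Alice | 362.68 
7  | Alice | 1441.33
8  | Alice | 471.81 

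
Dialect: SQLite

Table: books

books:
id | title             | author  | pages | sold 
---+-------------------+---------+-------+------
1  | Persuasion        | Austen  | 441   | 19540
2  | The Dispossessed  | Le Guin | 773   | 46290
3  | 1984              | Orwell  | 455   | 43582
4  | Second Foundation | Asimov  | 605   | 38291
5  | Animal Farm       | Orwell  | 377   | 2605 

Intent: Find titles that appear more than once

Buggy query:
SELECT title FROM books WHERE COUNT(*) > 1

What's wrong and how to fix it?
Bug: WHERE can't reference COUNT(*); aggregates are computed after WHERE

Fix: Group first, then use HAVING for the count condition

Corrected query:
SELECT title FROM books GROUP BY title HAVING COUNT(*) > 1

Result:
(no rows)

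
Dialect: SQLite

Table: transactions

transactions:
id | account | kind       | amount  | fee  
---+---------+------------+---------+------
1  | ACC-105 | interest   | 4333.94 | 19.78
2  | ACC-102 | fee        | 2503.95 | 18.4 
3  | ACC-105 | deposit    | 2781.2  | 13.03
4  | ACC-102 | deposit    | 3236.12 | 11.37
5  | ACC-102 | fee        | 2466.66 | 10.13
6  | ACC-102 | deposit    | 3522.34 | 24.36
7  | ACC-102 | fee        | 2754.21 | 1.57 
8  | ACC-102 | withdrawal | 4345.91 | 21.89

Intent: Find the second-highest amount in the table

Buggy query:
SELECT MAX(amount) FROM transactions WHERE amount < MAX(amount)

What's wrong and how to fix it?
Bug: The inner MAX is an aggregate inside WHERE, which is not allowed

Fix: Compute the overall MAX in a subquery, then take MAX of rows below it

Corrected query:
SELECT MAX(amount) FROM transactions WHERE amount < (SELECT MAX(amount) FROM transactions)

Result:
MAX(amount)
-----------
4333.94    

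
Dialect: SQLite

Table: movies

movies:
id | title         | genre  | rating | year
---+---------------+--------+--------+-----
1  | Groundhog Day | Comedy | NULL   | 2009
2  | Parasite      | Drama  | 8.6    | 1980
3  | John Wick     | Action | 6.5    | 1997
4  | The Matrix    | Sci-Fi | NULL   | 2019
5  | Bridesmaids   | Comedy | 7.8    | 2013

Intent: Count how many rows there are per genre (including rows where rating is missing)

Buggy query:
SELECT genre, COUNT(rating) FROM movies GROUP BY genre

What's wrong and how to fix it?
Bug: COUNT(rating) skips NULLs, so groups with missing rating are undercounted

Fix: Replace COUNT(rating) with COUNT(*)

Corrected query:
SELECT genre, COUNT(*) FROM movies GROUP BY genre

Result:
genre  | COUNT(*)
-------+---------
Action | 1       
Comedy | 2       
Drama  | 1       
Sci-Fi | 1       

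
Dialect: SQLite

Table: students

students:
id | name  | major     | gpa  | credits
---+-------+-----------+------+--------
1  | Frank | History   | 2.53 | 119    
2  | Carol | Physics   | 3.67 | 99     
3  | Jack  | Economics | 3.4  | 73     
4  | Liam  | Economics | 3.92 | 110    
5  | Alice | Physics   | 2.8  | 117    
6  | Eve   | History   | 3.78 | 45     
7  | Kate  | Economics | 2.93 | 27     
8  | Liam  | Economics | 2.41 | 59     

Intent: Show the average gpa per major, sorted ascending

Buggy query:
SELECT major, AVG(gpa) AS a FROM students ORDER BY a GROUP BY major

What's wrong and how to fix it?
Bug: ORDER BY appears before GROUP BY; SQL clause order requires GROUP BY first

Fix: Reorder: SELECT … FROM … GROUP BY … ORDER BY …

Corrected query:
SELECT major, AVG(gpa) AS a FROM students GROUP BY major ORDER BY a

Result:
major     | a    
----------+------
History   | 3.155
Economics | 3.165
Physics   | 3.235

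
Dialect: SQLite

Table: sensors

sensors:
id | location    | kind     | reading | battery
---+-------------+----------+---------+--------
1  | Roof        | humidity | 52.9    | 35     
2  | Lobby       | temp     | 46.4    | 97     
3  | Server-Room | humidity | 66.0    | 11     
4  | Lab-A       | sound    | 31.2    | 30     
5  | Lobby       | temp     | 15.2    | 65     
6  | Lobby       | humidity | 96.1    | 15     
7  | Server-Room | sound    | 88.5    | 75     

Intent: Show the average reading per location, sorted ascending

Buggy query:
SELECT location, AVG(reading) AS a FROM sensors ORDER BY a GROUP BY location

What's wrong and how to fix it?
Bug: ORDER BY appears before GROUP BY; SQL clause order requires GROUP BY first

Fix: Move ORDER BY to the end, after GROUP BY

Corrected query:
SELECT location, AVG(reading) AS a FROM sensors GROUP BY location ORDER BY a

Result:
location    | a        
------------+----------
Lab-A       | 31.2     
Lobby       | 52.566667
Roof        | 52.9     
Server-Room | 77.25    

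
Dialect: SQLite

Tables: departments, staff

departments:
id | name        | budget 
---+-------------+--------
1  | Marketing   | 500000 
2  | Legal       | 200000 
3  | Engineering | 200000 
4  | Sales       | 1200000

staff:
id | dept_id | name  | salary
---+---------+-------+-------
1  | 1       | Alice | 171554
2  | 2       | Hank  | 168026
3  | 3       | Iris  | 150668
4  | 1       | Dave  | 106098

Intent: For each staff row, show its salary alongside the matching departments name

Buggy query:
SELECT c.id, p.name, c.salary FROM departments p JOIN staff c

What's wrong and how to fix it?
Bug: JOIN with no ON clause produces a cartesian product; every staff row pairs with every departments row

Fix: Specify the join condition linking the foreign key to the parent id

Corrected query:
SELECT c.id, p.name, c.salary FROM departments p JOIN staff c ON c.dept_id = p.id

Result:
id | name        | salary
---+-------------+-------
1  | Marketing   | 171554
2  | Legal       | 168026
3  | Engineering | 150668
4  | Marketing   | 106098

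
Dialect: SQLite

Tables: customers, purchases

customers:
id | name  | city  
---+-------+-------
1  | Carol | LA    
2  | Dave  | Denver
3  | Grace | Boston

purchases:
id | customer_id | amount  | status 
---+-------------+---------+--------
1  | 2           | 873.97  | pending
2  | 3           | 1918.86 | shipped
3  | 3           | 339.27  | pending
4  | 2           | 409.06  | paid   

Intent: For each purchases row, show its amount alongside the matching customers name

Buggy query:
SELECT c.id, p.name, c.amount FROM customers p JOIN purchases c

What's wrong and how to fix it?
Bug: Missing join condition: each purchases row is matched to all customers rows instead of just its own

Fix: Specify the join condition linking the foreign key to the parent id

Corrected query:
SELECT c.id, p.name, c.amount FROM customers p JOIN purchases c ON c.customer_id = p.id

Result:
id | name  | amount 
---+-------+--------
1  | Dave  | 873.97 
2  | Grace | 1918.86
3  | Grace | 339.27 
4  | Dave  | 409.06 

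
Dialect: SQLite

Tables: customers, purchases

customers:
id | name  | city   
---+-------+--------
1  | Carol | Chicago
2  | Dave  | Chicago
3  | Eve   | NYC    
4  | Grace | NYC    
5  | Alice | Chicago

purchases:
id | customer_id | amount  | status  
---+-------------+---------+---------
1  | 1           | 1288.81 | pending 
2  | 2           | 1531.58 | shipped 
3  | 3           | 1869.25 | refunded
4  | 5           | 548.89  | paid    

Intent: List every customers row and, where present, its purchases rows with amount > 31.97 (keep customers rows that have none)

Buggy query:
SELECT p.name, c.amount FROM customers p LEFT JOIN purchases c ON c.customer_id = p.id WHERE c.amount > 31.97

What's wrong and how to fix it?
Bug: A WHERE condition on the right-hand table after LEFT JOIN drops unmatched parents

Fix: Put 'c.amount > 31.97' in the JOIN's ON clause instead of WHERE

Corrected query:
SELECT p.name, c.amount FROM customers p LEFT JOIN purchases c ON c.customer_id = p.id AND c.amount > 31.97

Result:
name  | amount 
------+--------
Carol | 1288.81
Dave  | 1531.58
Eve   | 1869.25
Grace | NULL   
Alice | 548.89 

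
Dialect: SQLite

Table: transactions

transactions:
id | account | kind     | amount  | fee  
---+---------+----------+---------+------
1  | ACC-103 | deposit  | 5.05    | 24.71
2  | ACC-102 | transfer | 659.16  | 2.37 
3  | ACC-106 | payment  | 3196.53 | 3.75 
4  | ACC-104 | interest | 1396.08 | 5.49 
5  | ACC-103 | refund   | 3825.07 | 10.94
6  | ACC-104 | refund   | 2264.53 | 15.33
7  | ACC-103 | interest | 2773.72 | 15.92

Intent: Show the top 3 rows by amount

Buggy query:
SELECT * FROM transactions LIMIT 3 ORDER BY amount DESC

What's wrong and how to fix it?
Bug: LIMIT must come after ORDER BY

Fix: Sort with ORDER BY, then apply LIMIT

Corrected query:
SELECT * FROM transactions ORDER BY amount DESC LIMIT 3

Result:
id | account | kind     | amount  | fee  
---+---------+----------+---------+------
5  | ACC-103 | refund   | 3825.07 | 10.94
3  | ACC-106 | payment  | 3196.53 | 3.75 
7  | ACC-103 | interest | 2773.72 | 15.92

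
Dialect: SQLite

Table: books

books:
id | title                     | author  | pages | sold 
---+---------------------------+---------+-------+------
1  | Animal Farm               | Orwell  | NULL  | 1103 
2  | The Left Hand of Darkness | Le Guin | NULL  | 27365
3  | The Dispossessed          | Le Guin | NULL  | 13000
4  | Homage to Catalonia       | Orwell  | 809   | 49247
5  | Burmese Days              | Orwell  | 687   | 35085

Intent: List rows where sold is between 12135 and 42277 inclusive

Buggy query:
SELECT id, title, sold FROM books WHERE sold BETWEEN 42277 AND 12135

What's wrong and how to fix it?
Bug: BETWEEN expects the lower bound first; with 42277 AND 12135 the range is empty

Fix: Swap the bounds so the smaller value comes first

Corrected query:
SELECT id, title, sold FROM books WHERE sold BETWEEN 12135 AND 42277

Result:
id | title                     | sold 
---+---------------------------+------
2  | The Left Hand of Darkness | 27365
3  | The Dispossessed          | 13000
5  | Burmese Days              | 35085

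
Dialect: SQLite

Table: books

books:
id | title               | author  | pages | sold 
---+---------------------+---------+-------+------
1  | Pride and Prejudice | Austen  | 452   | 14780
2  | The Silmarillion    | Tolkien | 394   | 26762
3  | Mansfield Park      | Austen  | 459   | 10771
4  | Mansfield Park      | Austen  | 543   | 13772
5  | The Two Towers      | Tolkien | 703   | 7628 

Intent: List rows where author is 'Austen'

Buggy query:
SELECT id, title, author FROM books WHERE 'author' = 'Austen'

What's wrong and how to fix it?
Bug: 'author' in single quotes is a string literal, not the column; the comparison is literal-vs-literal and never true

Fix: Reference the column as author without single quotes

Corrected query:
SELECT id, title, author FROM books WHERE author = 'Austen'

Result:
id | title               | author
---+---------------------+-------
1  | Pride and Prejudice | Austen
3  | Mansfield Park      | Austen
4  | Mansfield Park      | Austen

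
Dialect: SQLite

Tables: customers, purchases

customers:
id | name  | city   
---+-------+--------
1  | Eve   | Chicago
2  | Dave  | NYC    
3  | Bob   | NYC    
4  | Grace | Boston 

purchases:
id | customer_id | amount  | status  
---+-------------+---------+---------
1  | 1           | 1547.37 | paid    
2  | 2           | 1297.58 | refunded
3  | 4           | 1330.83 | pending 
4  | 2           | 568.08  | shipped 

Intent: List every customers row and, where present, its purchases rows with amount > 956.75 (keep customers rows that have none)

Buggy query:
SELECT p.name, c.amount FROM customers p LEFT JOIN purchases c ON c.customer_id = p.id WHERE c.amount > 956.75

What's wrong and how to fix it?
Bug: A WHERE condition on the right-hand table after LEFT JOIN drops unmatched parents

Fix: Put 'c.amount > 956.75' in the JOIN's ON clause instead of WHERE

Corrected query:
SELECT p.name, c.amount FROM customers p LEFT JOIN purchases c ON c.customer_id = p.id AND c.amount > 956.75

Result:
name  | amount 
------+--------
Eve   | 1547.37
Dave  | 1297.58
Bob   | NULL   
Grace | 1330.83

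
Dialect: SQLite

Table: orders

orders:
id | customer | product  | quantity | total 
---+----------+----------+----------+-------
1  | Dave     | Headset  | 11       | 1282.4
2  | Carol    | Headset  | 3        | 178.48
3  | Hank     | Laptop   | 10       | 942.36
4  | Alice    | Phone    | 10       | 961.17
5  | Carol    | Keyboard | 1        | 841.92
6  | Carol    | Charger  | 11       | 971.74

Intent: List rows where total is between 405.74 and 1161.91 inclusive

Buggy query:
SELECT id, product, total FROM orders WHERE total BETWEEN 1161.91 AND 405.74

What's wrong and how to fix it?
Bug: BETWEEN expects the lower bound first; with 1161.91 AND 405.74 the range is empty

Fix: Write BETWEEN 405.74 AND 1161.91

Corrected query:
SELECT id, product, total FROM orders WHERE total BETWEEN 405.74 AND 1161.91

Result:
id | product  | total 
---+----------+-------
3  | Laptop   | 942.36
4  | Phone    | 961.17
5  | Keyboard | 841.92
6  | Charger  | 971.74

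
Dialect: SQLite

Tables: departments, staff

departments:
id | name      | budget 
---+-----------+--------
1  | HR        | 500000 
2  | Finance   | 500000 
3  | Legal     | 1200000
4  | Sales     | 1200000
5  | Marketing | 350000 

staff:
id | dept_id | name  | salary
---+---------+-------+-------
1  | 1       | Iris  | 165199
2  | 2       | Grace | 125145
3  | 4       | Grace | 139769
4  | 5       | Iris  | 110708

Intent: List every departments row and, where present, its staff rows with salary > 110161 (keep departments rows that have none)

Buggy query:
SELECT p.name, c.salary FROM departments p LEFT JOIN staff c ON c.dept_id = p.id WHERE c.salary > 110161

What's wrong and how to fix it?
Bug: A WHERE condition on the right-hand table after LEFT JOIN drops unmatched parents

Fix: Move the right-table condition into the ON clause so unmatched parents are kept

Corrected query:
SELECT p.name, c.salary FROM departments p LEFT JOIN staff c ON c.dept_id = p.id AND c.salary > 110161

Result:
name      | salary
----------+-------
HR        | 165199
Finance   | 125145
Legal     | NULL  
Sales     | 139769
Marketing | 110708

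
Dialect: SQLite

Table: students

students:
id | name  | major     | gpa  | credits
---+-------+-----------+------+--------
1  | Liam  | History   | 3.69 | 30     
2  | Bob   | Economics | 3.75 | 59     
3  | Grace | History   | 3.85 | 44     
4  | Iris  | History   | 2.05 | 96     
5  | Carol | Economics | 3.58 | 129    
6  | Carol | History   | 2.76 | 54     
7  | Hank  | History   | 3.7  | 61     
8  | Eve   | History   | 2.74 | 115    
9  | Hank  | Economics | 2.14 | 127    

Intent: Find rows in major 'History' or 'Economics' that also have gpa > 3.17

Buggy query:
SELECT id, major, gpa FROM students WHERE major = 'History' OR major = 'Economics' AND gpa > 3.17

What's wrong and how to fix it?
Bug: AND binds tighter than OR, so this parses as major = 'History' OR (major = 'Economics' AND gpa > 3.17)

Fix: Add parentheses around the OR so the AND applies to both alternatives

Corrected query:
SELECT id, major, gpa FROM students WHERE (major = 'History' OR major = 'Economics') AND gpa > 3.17

Result:
id | major     | gpa 
---+-----------+-----
1  | History   | 3.69
2  | Economics | 3.75
3  | History   | 3.85
5  | Economics | 3.58
7  | History   | 3.7 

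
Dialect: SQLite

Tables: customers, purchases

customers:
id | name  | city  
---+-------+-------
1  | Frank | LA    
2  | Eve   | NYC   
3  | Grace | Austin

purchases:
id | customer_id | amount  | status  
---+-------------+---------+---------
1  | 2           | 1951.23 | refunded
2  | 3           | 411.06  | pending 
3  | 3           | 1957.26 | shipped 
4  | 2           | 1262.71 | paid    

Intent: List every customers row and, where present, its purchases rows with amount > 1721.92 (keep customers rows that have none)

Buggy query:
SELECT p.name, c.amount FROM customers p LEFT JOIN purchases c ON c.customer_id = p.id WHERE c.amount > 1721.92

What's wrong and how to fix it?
Bug: A WHERE condition on the right-hand table after LEFT JOIN drops unmatched parents

Fix: Put 'c.amount > 1721.92' in the JOIN's ON clause instead of WHERE

Corrected query:
SELECT p.name, c.amount FROM customers p LEFT JOIN purchases c ON c.customer_id = p.id AND c.amount > 1721.92

Result:
name  | amount 
------+--------
Frank | NULL   
Eve   | 1951.23
Grace | 1957.26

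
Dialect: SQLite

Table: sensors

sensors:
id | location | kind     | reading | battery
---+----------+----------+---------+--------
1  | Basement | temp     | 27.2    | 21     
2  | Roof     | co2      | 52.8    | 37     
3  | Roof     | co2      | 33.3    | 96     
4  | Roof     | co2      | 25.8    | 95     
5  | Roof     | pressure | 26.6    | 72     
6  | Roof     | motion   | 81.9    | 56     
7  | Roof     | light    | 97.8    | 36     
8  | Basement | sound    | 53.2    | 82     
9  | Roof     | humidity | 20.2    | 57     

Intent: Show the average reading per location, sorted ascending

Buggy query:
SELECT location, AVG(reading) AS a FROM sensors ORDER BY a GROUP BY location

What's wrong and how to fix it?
Bug: GROUP BY must precede ORDER BY

Fix: Reorder: SELECT … FROM … GROUP BY … ORDER BY …

Corrected query:
SELECT location, AVG(reading) AS a FROM sensors GROUP BY location ORDER BY a

Result:
location | a        
---------+----------
Basement | 40.2     
Roof     | 48.342857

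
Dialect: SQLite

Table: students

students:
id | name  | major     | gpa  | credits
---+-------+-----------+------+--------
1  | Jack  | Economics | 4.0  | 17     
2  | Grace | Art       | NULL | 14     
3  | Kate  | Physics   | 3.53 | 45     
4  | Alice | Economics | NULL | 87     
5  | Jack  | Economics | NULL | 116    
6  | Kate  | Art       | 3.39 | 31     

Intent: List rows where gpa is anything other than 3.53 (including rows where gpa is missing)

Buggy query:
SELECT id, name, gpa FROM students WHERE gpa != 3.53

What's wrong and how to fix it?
Bug: 'gpa != 3.53' is unknown when gpa is NULL, so NULL rows are silently excluded

Fix: Handle NULL separately with IS NULL alongside the inequality

Corrected query:
SELECT id, name, gpa FROM students WHERE gpa != 3.53 OR gpa IS NULL

Result:
id | name  | gpa 
---+-------+-----
1  | Jack  | 4   
2  | Grace | NULL
4  | Alice | NULL
5  | Jack  | NULL
6  | Kate  | 3.39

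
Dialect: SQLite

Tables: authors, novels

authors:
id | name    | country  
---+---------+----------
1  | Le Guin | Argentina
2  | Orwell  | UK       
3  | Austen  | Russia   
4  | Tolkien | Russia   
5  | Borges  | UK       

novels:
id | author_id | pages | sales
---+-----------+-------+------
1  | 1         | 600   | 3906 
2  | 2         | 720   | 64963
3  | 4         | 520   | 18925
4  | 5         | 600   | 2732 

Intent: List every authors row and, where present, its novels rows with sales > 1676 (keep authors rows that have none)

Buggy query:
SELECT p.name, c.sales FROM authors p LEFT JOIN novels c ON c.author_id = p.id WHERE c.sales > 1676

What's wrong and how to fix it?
Bug: Filtering c.sales in WHERE discards the NULL rows produced by LEFT JOIN, turning it into an inner join

Fix: Move the right-table condition into the ON clause so unmatched parents are kept

Corrected query:
SELECT p.name, c.sales FROM authors p LEFT JOIN novels c ON c.author_id = p.id AND c.sales > 1676

Result:
name    | sales
--------+------
Le Guin | 3906 
Orwell  | 64963
Austen  | NULL 
Tolkien | 18925
Borges  | 2732 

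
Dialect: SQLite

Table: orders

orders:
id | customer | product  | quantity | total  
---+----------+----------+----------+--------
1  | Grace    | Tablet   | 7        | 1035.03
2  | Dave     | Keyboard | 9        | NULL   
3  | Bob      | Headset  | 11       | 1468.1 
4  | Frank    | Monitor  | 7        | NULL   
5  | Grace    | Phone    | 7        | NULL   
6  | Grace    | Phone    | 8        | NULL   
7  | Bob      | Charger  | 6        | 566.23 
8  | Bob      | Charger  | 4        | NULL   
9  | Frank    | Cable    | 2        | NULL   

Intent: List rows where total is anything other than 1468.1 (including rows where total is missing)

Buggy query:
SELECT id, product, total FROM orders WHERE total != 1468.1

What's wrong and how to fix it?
Bug: 'total != 1468.1' is unknown when total is NULL, so NULL rows are silently excluded

Fix: Add an explicit OR total IS NULL to include the missing-value rows

Corrected query:
SELECT id, product, total FROM orders WHERE total != 1468.1 OR total IS NULL

Result:
id | product  | total  
---+----------+--------
1  | Tablet   | 1035.03
2  | Keyboard | NULL   
4  | Monitor  | NULL   
5  | Phone    | NULL   
6  | Phone    | NULL   
7  | Charger  | 566.23 
8  | Charger  | NULL   
9  | Cable    | NULL   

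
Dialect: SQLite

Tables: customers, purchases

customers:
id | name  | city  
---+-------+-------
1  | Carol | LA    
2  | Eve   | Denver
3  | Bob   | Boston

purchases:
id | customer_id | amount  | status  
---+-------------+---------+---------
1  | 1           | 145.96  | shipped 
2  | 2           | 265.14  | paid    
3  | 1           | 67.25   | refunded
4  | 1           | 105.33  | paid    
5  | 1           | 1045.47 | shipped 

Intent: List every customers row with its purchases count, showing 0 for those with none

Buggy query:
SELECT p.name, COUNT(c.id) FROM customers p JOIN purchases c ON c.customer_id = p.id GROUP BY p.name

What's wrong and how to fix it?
Bug: INNER JOIN drops customers rows that have no matching purchases rows

Fix: Use LEFT JOIN so parents without children still appear (COUNT(c.id) gives 0)

Corrected query:
SELECT p.name, COUNT(c.id) FROM customers p LEFT JOIN purchases c ON c.customer_id = p.id GROUP BY p.name

Result:
name  | COUNT(c.id)
------+------------
Bob   | 0          
Carol | 4          
Eve   | 1          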